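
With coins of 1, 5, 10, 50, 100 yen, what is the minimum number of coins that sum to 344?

11

344 = 3×100 + 4×10 + 4×1
Total coins = 3 + 4 + 4 = 11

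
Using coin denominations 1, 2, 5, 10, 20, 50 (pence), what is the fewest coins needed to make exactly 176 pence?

6

176 = 3×50 + 1×20 + 1×5 + 1×1
Total coins = 3 + 1 + 1 + 1 = 6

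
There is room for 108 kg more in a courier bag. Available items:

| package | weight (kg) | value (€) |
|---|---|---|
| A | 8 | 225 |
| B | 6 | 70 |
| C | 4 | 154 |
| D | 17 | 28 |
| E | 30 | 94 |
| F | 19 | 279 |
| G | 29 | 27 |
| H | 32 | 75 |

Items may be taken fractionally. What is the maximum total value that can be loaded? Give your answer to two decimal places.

911.82

Order: C (154/4=38.50) > A (225/8=28.12) > F (279/19=14.68) > B (70/6=11.67) > E (94/30=3.13) > H (75/32=2.34) > D (28/17=1.65) > G (27/29=0.93)
Fill: take C (4 @ 154) → take A (8 @ 225) → take F (19 @ 279) → take B (6 @ 70) → take E (30 @ 94) → take H (32 @ 75) → take 9/17 of D → 14.82; 108/108 used.
Total value = 911.82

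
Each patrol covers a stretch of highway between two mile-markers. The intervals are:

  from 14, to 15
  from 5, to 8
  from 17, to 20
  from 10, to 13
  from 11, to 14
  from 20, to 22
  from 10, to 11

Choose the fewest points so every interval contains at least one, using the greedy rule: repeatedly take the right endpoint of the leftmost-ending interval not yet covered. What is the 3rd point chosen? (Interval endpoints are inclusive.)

15

Process intervals by earliest right end; each time one isn't hit yet, stab at its right endpoint.
By right end: [5,8]  [10,11]  [10,13]  [11,14]  [14,15]  [17,20]  [20,22]
[5,8] uncovered → point at 8; [10,11] uncovered → point at 11; [14,15] uncovered → point at 15; [17,20] uncovered → point at 20.
Points: 8, 11, 15, 20 (4 total).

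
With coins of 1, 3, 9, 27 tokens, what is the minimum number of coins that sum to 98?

8

Use the largest denomination that fits, subtract, and repeat.
98 − 3×27→17 − 1×9→8 − 2×3→2 − 2×1→0
Total coins = 3 + 1 + 2 + 2 = 8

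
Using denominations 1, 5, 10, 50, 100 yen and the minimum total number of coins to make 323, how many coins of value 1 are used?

Greedy: take as many of the largest coin as possible, then repeat with the remainder.
323 − 3×100→23 − 2×10→3 − 3×1→0
Count of 1: 3

3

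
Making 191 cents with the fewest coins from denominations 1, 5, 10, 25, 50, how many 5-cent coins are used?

1

Greedy: take as many of the largest coin as possible, then repeat with the remainder.
191 − 3×50→41 − 1×25→16 − 1×10→6 − 1×5→1 − 1×1→0
Count of 5: 1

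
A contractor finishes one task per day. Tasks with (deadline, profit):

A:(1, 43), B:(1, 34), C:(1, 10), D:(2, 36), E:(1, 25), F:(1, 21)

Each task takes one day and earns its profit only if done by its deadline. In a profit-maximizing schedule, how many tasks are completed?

2

Sort by profit descending; place each in the latest free slot ≤ its deadline.
Profit order: A=43 D=36 B=34 E=25 F=21 C=10
Assign: A→slot 1, D→slot 2, B skipped, E skipped, F skipped, C skipped.
Slots: [1:A] [2:D]
2 of 6 scheduled.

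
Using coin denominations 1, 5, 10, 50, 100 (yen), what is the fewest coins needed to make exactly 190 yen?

6

Greedy: take as many of the largest coin as possible, then repeat with the remainder.
190 − 1×100→90 − 1×50→40 − 4×10→0
Total coins = 1 + 1 + 4 = 6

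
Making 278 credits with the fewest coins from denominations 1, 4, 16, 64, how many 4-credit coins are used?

Greedy: take as many of the largest coin as possible, then repeat with the remainder.
278 = 4×64 + 1×16 + 1×4 + 2×1
Count of 4: 1

1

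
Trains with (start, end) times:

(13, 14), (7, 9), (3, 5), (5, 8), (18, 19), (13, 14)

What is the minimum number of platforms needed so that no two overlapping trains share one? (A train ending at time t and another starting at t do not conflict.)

Count concurrent intervals with a sweep; the peak is the room count.
Events (time:±→running): 3:+→1 5:-→0 5:+→1 7:+→2 … peak 2.

2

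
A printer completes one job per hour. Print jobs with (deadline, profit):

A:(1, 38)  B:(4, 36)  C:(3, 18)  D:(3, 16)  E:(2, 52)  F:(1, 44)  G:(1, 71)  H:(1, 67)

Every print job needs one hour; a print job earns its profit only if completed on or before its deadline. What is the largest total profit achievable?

177

Take jobs in profit order; each goes to the latest open slot no later than its deadline.
By profit: G(d1,71), H(d1,67), E(d2,52), F(d1,44), A(d1,38), B(d4,36), C(d3,18), D(d3,16)
G→slot 1; H skipped; E→slot 2; F skipped; A skipped; B→slot 4; C→slot 3; D skipped.
Profit = 71 + 52 + 18 + 36 = 177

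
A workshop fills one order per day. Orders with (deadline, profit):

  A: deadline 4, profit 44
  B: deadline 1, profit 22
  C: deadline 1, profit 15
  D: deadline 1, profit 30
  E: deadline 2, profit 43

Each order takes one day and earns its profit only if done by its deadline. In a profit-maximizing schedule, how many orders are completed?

3

Sort by profit descending; place each in the latest free slot ≤ its deadline.
By profit: A(d4,44), E(d2,43), D(d1,30), B(d1,22), C(d1,15)
A→slot 4; E→slot 2; D→slot 1; B skipped; C skipped.
3 of 5 scheduled.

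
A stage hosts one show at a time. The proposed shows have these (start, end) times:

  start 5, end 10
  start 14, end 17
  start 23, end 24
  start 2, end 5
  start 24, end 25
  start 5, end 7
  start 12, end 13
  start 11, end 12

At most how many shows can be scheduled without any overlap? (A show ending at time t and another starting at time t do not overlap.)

7

Sort by end time and greedily take each interval whose start is ≥ the last chosen end.
By end time: (2,5), (5,7), (5,10), (11,12), (12,13), (14,17), (23,24), (24,25).
Pick (2,5); next start ≥ 5 → (5,7); next start ≥ 7 → (11,12); next start ≥ 12 → (12,13); next start ≥ 13 → (14,17); next start ≥ 17 → (23,24); next start ≥ 24 → (24,25).
Selected 7 shows.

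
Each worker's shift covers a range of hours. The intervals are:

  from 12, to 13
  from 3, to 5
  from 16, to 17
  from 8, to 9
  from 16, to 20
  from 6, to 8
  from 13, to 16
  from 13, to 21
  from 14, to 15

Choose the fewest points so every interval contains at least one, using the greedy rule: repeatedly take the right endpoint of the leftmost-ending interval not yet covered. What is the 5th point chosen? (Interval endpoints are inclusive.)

Sorted: [3,5] [6,8] [8,9] [12,13] [14,15] [13,16] [16,17] [16,20] [13,21]
{[3,5]} hit by 5; {[6,8],[8,9]} hit by 8; {[12,13]} hit by 13; {[14,15],[13,16]} hit by 15; {[16,17],[16,20],[13,21]} hit by 17.
Points: 5, 8, 13, 15, 17 (5 total).

17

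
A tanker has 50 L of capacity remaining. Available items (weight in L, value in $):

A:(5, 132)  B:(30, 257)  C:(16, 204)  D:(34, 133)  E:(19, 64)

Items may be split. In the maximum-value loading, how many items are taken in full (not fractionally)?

2

Ratios (sorted): A 26.40, C 12.75, B 8.57, D 3.91, E 3.37
take A (5 @ 132); take C (16 @ 204); take 29/30 of B → 248.43. Capacity used 50/50.
2 item(s) taken whole; one partial (take 29/30 of B).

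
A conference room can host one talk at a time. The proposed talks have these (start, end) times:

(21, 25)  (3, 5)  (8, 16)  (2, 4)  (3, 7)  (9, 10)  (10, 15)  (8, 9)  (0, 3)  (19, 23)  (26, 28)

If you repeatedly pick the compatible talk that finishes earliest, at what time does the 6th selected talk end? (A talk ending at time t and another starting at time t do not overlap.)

Greedy by earliest finish: after sorting by end time, pick each interval compatible with the last pick.
By end time: (0,3), (2,4), (3,5), (3,7), (8,9), (9,10), (10,15), (8,16), (19,23), (21,25), (26,28).
Pick (0,3); next start ≥ 3 → (3,5); next start ≥ 5 → (8,9); next start ≥ 9 → (9,10); next start ≥ 10 → (10,15); next start ≥ 15 → (19,23); next start ≥ 23 → (26,28).
Selected: (0,3) (3,5) (8,9) (9,10) (10,15) (19,23) (26,28)

23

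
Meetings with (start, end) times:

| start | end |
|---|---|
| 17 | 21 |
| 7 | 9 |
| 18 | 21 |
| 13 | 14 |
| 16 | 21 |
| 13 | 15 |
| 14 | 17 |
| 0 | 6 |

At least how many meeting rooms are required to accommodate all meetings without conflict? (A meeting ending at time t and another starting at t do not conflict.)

The answer is the maximum number of intervals overlapping at any instant.
starts: [0, 7, 13, 13, 14, 16, 17, 18]
ends:   [6, 9, 14, 15, 17, 21, 21, 21]
s0→1 e6→0 s7→1 e9→0 s13→1 s13→2 e14→1 s14→2 e15→1 s16→2 e17→1 s17→2 s18→3  — peak 3.

3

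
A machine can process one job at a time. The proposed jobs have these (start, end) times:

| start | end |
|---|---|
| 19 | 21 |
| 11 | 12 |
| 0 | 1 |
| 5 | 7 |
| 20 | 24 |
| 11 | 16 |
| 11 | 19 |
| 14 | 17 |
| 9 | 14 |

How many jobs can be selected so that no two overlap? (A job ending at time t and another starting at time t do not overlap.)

Sort by end time and greedily take each interval whose start is ≥ the last chosen end.
By end time: (0,1), (5,7), (11,12), (9,14), (11,16), (14,17), (11,19), (19,21), (20,24).
Pick (0,1); next start ≥ 1 → (5,7); next start ≥ 7 → (11,12); next start ≥ 12 → (14,17); next start ≥ 17 → (19,21).
Selected 5 jobs.

5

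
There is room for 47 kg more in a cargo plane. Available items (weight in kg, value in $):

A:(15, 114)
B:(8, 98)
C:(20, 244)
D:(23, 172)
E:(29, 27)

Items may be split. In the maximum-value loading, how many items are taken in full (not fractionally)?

3

Order: B (98/8=12.25) > C (244/20=12.20) > A (114/15=7.60) > D (172/23=7.48) > E (27/29=0.93)
Fill: take B (8 @ 98) → take C (20 @ 244) → take A (15 @ 114) → take 4/23 of D → 29.91; 47/47 used.
3 item(s) taken whole; one partial (take 4/23 of D).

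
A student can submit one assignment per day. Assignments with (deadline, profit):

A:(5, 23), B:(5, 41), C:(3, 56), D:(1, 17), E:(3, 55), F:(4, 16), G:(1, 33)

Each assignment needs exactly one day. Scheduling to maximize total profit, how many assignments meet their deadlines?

5

Sort by profit descending; place each in the latest free slot ≤ its deadline.
By profit: C(d3,56), E(d3,55), B(d5,41), G(d1,33), A(d5,23), D(d1,17), F(d4,16)
C→slot 3; E→slot 2; B→slot 5; G→slot 1; A→slot 4; D skipped; F skipped.
5 of 7 scheduled.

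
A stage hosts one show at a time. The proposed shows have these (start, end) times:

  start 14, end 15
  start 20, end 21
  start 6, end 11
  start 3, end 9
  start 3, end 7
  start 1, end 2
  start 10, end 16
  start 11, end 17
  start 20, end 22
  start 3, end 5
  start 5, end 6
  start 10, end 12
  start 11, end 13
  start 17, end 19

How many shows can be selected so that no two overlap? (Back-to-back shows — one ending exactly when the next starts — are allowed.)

8

Greedy by earliest finish: after sorting by end time, pick each interval compatible with the last pick.
By end time: (1,2), (3,5), (5,6), (3,7), (3,9), (6,11), (10,12), (11,13), (14,15), (10,16), (11,17), (17,19), (20,21), (20,22).
Pick (1,2); next start ≥ 2 → (3,5); next start ≥ 5 → (5,6); next start ≥ 6 → (6,11); next start ≥ 11 → (11,13); next start ≥ 13 → (14,15); next start ≥ 15 → (17,19); next start ≥ 19 → (20,21).
Selected 8 shows.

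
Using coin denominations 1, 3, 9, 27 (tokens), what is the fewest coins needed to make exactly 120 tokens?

Use the largest denomination that fits, subtract, and repeat.
120 − 4×27→12 − 1×9→3 − 1×3→0
Total coins = 4 + 1 + 1 = 6

6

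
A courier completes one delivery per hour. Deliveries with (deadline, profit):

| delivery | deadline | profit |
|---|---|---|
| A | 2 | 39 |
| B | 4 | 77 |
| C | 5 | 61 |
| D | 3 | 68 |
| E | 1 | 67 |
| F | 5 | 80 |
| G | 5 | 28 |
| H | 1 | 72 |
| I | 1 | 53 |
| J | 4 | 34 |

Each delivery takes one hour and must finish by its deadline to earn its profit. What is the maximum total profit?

Take jobs in profit order; each goes to the latest open slot no later than its deadline.
Profit order: F=80 B=77 H=72 D=68 E=67 C=61 I=53 A=39 J=34 G=28
Assign: F→slot 5, B→slot 4, H→slot 1, D→slot 3, E skipped, C→slot 2, I skipped, A skipped, J skipped, G skipped.
Slots: [1:H] [2:C] [3:D] [4:B] [5:F]
Profit = 72 + 61 + 68 + 77 + 80 = 358

358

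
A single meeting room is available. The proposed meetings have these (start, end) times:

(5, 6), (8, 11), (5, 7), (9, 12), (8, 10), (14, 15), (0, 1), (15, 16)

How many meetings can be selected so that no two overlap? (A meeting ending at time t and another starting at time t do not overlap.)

5

Order by finish time; keep every interval that doesn't clash with the previous kept one.
By end time: (0,1), (5,6), (5,7), (8,10), (8,11), (9,12), (14,15), (15,16).
Pick (0,1); next start ≥ 1 → (5,6); next start ≥ 6 → (8,10); next start ≥ 10 → (14,15); next start ≥ 15 → (15,16).
Selected 5 meetings.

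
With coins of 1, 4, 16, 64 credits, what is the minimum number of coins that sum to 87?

6

Use the largest denomination that fits, subtract, and repeat.
87 = 1×64 + 1×16 + 1×4 + 3×1
Total coins = 1 + 1 + 1 + 3 = 6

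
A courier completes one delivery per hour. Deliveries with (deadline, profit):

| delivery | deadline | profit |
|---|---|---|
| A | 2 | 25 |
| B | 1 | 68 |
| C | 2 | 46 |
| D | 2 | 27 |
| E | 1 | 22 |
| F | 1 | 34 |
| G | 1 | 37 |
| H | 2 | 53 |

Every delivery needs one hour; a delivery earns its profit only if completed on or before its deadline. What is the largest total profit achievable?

121

Profit order: B=68 H=53 C=46 G=37 F=34 D=27 A=25 E=22
Assign: B→slot 1, H→slot 2, C skipped, G skipped, F skipped, D skipped, A skipped, E skipped.
Slots: [1:B] [2:H]
Profit = 68 + 53 = 121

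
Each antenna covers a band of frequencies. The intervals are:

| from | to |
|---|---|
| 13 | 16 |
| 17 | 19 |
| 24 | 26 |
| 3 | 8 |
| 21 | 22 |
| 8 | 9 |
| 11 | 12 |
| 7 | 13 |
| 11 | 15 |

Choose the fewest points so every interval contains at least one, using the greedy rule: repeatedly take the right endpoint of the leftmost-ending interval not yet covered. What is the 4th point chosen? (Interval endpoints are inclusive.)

By right end: [3,8]  [8,9]  [11,12]  [7,13]  [11,15]  [13,16]  [17,19]  [21,22]  [24,26]
[3,8] uncovered → point at 8; [11,12] uncovered → point at 12; [13,16] uncovered → point at 16; [17,19] uncovered → point at 19; [21,22] uncovered → point at 22; [24,26] uncovered → point at 26.
Points: 8, 12, 16, 19, 22, 26 (6 total).

19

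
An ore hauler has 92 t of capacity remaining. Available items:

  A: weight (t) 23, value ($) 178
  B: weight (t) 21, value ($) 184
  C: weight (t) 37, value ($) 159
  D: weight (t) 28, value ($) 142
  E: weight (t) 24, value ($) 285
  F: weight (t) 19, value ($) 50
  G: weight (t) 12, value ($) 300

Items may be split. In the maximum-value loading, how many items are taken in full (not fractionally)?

Order: G (300/12=25.00) > E (285/24=11.88) > B (184/21=8.76) > A (178/23=7.74) > D (142/28=5.07) > C (159/37=4.30) > F (50/19=2.63)
Fill: take G (12 @ 300) → take E (24 @ 285) → take B (21 @ 184) → take A (23 @ 178) → take 12/28 of D → 60.86; 92/92 used.
4 item(s) taken whole; one partial (take 12/28 of D).

4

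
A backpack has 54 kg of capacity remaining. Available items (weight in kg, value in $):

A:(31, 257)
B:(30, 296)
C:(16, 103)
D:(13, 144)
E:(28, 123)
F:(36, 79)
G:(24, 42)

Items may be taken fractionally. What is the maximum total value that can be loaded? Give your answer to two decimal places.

Sort by value per unit weight and fill in that order.
Ratios (sorted): D 11.08, B 9.87, A 8.29, C 6.44, E 4.39, F 2.19, G 1.75
take D (13 @ 144); take B (30 @ 296); take 11/31 of A → 91.19. Capacity used 54/54.
Total value = 531.19

531.19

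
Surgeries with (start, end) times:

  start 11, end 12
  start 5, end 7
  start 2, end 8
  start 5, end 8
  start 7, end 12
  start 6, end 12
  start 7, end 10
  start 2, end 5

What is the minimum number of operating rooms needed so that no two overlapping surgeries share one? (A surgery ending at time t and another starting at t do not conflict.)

Count concurrent intervals with a sweep; the peak is the room count.
Events (time:±→running): 2:+→1 2:+→2 5:-→1 5:+→2 5:+→3 6:+→4 7:-→3 7:+→4 7:+→5 … peak 5.

5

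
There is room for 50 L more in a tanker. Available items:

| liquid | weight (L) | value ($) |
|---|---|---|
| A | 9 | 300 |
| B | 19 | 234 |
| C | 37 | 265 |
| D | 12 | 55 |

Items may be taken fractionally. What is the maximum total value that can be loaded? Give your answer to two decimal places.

Ratios (sorted): A 33.33, B 12.32, C 7.16, D 4.58
take A (9 @ 300); take B (19 @ 234); take 22/37 of C → 157.57. Capacity used 50/50.
Total value = 691.57

691.57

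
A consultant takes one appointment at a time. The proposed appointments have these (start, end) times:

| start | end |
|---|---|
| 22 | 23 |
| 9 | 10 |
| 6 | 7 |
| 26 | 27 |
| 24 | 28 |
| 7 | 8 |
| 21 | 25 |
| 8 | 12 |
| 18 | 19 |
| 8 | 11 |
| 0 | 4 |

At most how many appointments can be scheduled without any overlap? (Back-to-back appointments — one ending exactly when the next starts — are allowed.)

Sorted by end: (0,4)  (6,7)  (7,8)  (9,10)  (8,11)  (8,12)  (18,19)  (22,23)  (21,25)  (26,27)  (24,28)
take (0,4); take (6,7); take (7,8); take (9,10); skip (8,11); take (18,19); take (22,23); take (26,27); skip (24,28).
Selected 7 appointments.

7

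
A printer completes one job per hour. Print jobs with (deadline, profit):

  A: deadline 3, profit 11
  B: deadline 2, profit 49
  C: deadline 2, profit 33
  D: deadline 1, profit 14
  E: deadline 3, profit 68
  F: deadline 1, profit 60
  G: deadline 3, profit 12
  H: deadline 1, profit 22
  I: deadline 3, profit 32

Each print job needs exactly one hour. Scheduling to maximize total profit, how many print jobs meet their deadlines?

Profit order: E=68 F=60 B=49 C=33 I=32 H=22 D=14 G=12 A=11
Assign: E→slot 3, F→slot 1, B→slot 2, C skipped, I skipped, H skipped, D skipped, G skipped, A skipped.
Slots: [1:F] [2:B] [3:E]
3 of 9 scheduled.

3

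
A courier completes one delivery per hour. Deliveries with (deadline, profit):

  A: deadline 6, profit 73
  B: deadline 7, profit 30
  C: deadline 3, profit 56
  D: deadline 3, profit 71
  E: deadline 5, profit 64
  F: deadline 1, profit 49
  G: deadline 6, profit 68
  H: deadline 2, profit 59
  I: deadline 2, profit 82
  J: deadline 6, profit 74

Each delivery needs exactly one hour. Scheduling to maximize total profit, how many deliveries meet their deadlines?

Profit order: I=82 J=74 A=73 D=71 G=68 E=64 H=59 C=56 F=49 B=30
Assign: I→slot 2, J→slot 6, A→slot 5, D→slot 3, G→slot 4, E→slot 1, H skipped, C skipped, F skipped, B→slot 7.
Slots: [1:E] [2:I] [3:D] [4:G] [5:A] [6:J] [7:B]
7 of 10 scheduled.

7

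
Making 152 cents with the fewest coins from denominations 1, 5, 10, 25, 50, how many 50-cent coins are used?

152 = 3×50 + 2×1
Count of 50: 3

3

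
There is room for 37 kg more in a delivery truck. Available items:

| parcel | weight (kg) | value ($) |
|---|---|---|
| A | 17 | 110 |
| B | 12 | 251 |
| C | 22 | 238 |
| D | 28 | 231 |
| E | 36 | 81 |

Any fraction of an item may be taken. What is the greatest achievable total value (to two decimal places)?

Sort by value per unit weight and fill in that order.
Ratios (sorted): B 20.92, C 10.82, D 8.25, A 6.47, E 2.25
take B (12 @ 251); take C (22 @ 238); take 3/28 of D → 24.75. Capacity used 37/37.
Total value = 513.75

513.75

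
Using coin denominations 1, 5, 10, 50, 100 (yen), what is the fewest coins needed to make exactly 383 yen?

10

383 = 3×100 + 1×50 + 3×10 + 3×1
Total coins = 3 + 1 + 3 + 3 = 10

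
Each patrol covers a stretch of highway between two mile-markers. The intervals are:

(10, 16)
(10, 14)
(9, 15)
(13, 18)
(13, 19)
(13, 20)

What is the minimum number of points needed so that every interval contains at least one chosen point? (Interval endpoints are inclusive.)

Sort by right endpoint; whenever an interval is uncovered, place a point at its right end.
Sorted: [10,14] [9,15] [10,16] [13,18] [13,19] [13,20]
{[10,14],[9,15],[10,16],[13,18],[13,19],[13,20]} hit by 14.
Points: 14 (1 total).

1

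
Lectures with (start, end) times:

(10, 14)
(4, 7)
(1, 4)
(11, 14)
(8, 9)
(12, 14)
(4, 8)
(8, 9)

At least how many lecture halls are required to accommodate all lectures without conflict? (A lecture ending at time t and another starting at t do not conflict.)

3

Count concurrent intervals with a sweep; the peak is the room count.
starts: [1, 4, 4, 8, 8, 10, 11, 12]
ends:   [4, 7, 8, 9, 9, 14, 14, 14]
s1→1 e4→0 s4→1 s4→2 e7→1 e8→0 s8→1 s8→2 e9→1 e9→0 s10→1 s11→2 s12→3  — peak 3.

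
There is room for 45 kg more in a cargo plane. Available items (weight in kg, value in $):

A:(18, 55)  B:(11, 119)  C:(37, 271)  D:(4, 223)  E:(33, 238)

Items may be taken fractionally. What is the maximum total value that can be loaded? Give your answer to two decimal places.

Sort by value per unit weight and fill in that order.
Order: D (223/4=55.75) > B (119/11=10.82) > C (271/37=7.32) > E (238/33=7.21) > A (55/18=3.06)
Fill: take D (4 @ 223) → take B (11 @ 119) → take 30/37 of C → 219.73; 45/45 used.
Total value = 561.73

561.73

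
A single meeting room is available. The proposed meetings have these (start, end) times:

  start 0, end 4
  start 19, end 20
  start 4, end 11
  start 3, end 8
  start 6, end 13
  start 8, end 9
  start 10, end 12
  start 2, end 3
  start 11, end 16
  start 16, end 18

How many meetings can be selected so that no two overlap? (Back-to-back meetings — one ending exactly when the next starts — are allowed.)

Sorted by end: (2,3)  (0,4)  (3,8)  (8,9)  (4,11)  (10,12)  (6,13)  (11,16)  (16,18)  (19,20)
take (2,3); take (3,8); take (8,9); skip (4,11); take (10,12); skip (6,13); take (16,18); take (19,20).
Selected 6 meetings.

6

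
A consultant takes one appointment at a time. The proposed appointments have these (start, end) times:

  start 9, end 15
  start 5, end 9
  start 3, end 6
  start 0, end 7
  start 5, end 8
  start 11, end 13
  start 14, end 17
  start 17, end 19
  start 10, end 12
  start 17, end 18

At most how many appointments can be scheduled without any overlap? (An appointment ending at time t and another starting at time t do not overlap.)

Order by finish time; keep every interval that doesn't clash with the previous kept one.
By end time: (3,6), (0,7), (5,8), (5,9), (10,12), (11,13), (9,15), (14,17), (17,18), (17,19).
Pick (3,6); next start ≥ 6 → (10,12); next start ≥ 12 → (14,17); next start ≥ 17 → (17,18).
Selected 4 appointments.

4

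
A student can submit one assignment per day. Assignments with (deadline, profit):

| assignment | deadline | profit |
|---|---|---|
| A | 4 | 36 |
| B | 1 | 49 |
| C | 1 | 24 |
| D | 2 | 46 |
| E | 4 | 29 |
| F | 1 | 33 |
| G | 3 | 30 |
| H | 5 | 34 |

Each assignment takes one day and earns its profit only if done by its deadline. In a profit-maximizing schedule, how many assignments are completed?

5

Sort by profit descending; place each in the latest free slot ≤ its deadline.
By profit: B(d1,49), D(d2,46), A(d4,36), H(d5,34), F(d1,33), G(d3,30), E(d4,29), C(d1,24)
B→slot 1; D→slot 2; A→slot 4; H→slot 5; F skipped; G→slot 3; E skipped; C skipped.
5 of 8 scheduled.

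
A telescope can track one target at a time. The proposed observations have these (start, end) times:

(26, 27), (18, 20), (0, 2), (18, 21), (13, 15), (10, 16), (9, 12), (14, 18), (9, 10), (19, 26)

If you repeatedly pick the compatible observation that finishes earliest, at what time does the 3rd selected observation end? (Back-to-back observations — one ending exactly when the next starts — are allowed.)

Sorted by end: (0,2)  (9,10)  (9,12)  (13,15)  (10,16)  (14,18)  (18,20)  (18,21)  (19,26)  (26,27)
take (0,2); take (9,10); skip (9,12); take (13,15); take (18,20); take (26,27).
Selected: (0,2) (9,10) (13,15) (18,20) (26,27)

15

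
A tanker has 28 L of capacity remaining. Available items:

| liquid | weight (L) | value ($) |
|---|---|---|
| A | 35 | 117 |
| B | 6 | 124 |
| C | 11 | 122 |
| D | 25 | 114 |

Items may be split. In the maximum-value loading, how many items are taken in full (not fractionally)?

Sort by value per unit weight and fill in that order.
Order: B (124/6=20.67) > C (122/11=11.09) > D (114/25=4.56) > A (117/35=3.34)
Fill: take B (6 @ 124) → take C (11 @ 122) → take 11/25 of D → 50.16; 28/28 used.
2 item(s) taken whole; one partial (take 11/25 of D).

2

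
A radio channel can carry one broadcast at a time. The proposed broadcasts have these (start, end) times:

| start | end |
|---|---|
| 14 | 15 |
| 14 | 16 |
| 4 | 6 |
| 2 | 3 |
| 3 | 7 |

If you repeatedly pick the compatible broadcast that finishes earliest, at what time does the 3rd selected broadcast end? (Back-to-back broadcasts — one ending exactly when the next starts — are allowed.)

By end time: (2,3), (4,6), (3,7), (14,15), (14,16).
Pick (2,3); next start ≥ 3 → (4,6); next start ≥ 6 → (14,15).
Selected: (2,3) (4,6) (14,15)

15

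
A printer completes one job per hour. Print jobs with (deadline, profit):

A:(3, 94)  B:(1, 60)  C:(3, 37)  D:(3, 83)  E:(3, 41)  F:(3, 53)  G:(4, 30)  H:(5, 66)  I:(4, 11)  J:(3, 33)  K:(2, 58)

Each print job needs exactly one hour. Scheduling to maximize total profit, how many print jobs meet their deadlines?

5

Profit order: A=94 D=83 H=66 B=60 K=58 F=53 E=41 C=37 J=33 G=30 I=11
Assign: A→slot 3, D→slot 2, H→slot 5, B→slot 1, K skipped, F skipped, E skipped, C skipped, J skipped, G→slot 4, I skipped.
Slots: [1:B] [2:D] [3:A] [4:G] [5:H]
5 of 11 scheduled.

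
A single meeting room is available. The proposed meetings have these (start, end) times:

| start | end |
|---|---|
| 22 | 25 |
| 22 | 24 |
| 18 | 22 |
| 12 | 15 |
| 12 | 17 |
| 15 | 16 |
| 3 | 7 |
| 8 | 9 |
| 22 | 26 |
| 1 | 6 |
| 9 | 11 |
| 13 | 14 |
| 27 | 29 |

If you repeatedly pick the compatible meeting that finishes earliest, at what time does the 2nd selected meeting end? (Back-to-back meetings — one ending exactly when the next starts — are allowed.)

By end time: (1,6), (3,7), (8,9), (9,11), (13,14), (12,15), (15,16), (12,17), (18,22), (22,24), (22,25), (22,26), (27,29).
Pick (1,6); next start ≥ 6 → (8,9); next start ≥ 9 → (9,11); next start ≥ 11 → (13,14); next start ≥ 14 → (15,16); next start ≥ 16 → (18,22); next start ≥ 22 → (22,24); next start ≥ 24 → (27,29).
Selected: (1,6) (8,9) (9,11) (13,14) (15,16) (18,22) (22,24) (27,29)

9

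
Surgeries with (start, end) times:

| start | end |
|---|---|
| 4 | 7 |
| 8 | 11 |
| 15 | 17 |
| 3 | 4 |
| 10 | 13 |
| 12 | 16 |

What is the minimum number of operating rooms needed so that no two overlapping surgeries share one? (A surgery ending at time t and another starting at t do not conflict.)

Count concurrent intervals with a sweep; the peak is the room count.
starts: [3, 4, 8, 10, 12, 15]
ends:   [4, 7, 11, 13, 16, 17]
s3→1 e4→0 s4→1 e7→0 s8→1 s10→2  — peak 2.

2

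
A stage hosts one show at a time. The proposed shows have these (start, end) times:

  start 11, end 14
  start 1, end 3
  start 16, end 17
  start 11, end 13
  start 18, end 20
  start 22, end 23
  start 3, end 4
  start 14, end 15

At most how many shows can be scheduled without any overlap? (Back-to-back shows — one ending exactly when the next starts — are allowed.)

Sorted by end: (1,3)  (3,4)  (11,13)  (11,14)  (14,15)  (16,17)  (18,20)  (22,23)
take (1,3); take (3,4); take (11,13); skip (11,14); take (14,15); take (16,17); take (18,20); take (22,23).
Selected 7 shows.

7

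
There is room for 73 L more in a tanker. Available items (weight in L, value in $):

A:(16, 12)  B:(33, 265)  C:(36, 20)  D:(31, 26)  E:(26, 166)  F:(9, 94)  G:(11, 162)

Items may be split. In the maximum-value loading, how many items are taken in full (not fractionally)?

Order: G (162/11=14.73) > F (94/9=10.44) > B (265/33=8.03) > E (166/26=6.38) > D (26/31=0.84) > A (12/16=0.75) > C (20/36=0.56)
Fill: take G (11 @ 162) → take F (9 @ 94) → take B (33 @ 265) → take 20/26 of E → 127.69; 73/73 used.
3 item(s) taken whole; one partial (take 20/26 of E).

3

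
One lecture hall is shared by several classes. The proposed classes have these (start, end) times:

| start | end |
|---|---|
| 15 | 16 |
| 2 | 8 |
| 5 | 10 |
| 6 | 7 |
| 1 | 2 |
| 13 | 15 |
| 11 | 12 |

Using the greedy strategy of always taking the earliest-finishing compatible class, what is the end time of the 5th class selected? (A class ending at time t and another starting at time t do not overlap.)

16

Sort by end time and greedily take each interval whose start is ≥ the last chosen end.
Sorted by end: (1,2)  (6,7)  (2,8)  (5,10)  (11,12)  (13,15)  (15,16)
take (1,2); take (6,7); skip (2,8); skip (5,10); take (11,12); take (13,15); take (15,16).
Selected: (1,2) (6,7) (11,12) (13,15) (15,16)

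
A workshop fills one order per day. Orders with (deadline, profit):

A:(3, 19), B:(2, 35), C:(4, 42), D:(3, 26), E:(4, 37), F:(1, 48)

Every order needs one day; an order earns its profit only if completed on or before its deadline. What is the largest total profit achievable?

162

By profit: F(d1,48), C(d4,42), E(d4,37), B(d2,35), D(d3,26), A(d3,19)
F→slot 1; C→slot 4; E→slot 3; B→slot 2; D skipped; A skipped.
Profit = 48 + 35 + 37 + 42 = 162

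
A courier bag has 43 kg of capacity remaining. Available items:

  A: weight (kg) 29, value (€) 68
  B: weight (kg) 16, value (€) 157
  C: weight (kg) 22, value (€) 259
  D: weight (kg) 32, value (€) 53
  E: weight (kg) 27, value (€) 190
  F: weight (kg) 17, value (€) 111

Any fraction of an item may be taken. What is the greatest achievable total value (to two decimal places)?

451.19

Greedy by value/weight ratio, highest first.
Ratios (sorted): C 11.77, B 9.81, E 7.04, F 6.53, A 2.34, D 1.66
take C (22 @ 259); take B (16 @ 157); take 5/27 of E → 35.19. Capacity used 43/43.
Total value = 451.19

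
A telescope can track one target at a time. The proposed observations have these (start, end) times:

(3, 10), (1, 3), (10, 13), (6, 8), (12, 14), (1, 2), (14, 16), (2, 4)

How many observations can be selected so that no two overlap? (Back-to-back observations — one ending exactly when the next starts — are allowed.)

5

Sorted by end: (1,2)  (1,3)  (2,4)  (6,8)  (3,10)  (10,13)  (12,14)  (14,16)
take (1,2); take (2,4); take (6,8); take (10,13); take (14,16).
Selected 5 observations.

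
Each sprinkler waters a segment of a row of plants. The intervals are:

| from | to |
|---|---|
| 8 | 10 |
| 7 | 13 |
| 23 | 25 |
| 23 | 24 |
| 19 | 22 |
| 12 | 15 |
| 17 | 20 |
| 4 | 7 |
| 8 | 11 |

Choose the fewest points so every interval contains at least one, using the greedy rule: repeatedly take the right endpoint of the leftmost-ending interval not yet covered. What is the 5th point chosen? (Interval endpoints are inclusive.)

24

Sorted: [4,7] [8,10] [8,11] [7,13] [12,15] [17,20] [19,22] [23,24] [23,25]
{[4,7]} hit by 7; {[8,10],[8,11],[7,13]} hit by 10; {[12,15]} hit by 15; {[17,20],[19,22]} hit by 20; {[23,24],[23,25]} hit by 24.
Points: 7, 10, 15, 20, 24 (5 total).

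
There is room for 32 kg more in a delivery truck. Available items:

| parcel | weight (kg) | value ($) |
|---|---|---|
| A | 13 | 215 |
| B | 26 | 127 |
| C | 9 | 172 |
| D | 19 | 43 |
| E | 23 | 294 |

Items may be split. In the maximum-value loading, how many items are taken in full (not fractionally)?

2

Sort by value per unit weight and fill in that order.
Order: C (172/9=19.11) > A (215/13=16.54) > E (294/23=12.78) > B (127/26=4.88) > D (43/19=2.26)
Fill: take C (9 @ 172) → take A (13 @ 215) → take 10/23 of E → 127.83; 32/32 used.
2 item(s) taken whole; one partial (take 10/23 of E).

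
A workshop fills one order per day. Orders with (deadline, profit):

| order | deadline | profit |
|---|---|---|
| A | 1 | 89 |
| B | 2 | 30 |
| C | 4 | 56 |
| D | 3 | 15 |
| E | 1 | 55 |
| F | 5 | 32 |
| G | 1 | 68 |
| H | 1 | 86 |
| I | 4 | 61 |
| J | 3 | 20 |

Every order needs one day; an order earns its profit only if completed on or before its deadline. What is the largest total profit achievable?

268

Sort by profit descending; place each in the latest free slot ≤ its deadline.
Profit order: A=89 H=86 G=68 I=61 C=56 E=55 F=32 B=30 J=20 D=15
Assign: A→slot 1, H skipped, G skipped, I→slot 4, C→slot 3, E skipped, F→slot 5, B→slot 2, J skipped, D skipped.
Slots: [1:A] [2:B] [3:C] [4:I] [5:F]
Profit = 89 + 30 + 56 + 61 + 32 = 268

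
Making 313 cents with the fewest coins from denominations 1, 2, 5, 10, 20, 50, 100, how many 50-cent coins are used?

Use the largest denomination that fits, subtract, and repeat.
313 = 3×100 + 1×10 + 1×2 + 1×1
Count of 50: 0

0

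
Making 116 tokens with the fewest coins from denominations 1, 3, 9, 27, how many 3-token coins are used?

Use the largest denomination that fits, subtract, and repeat.
116 − 4×27→8 − 2×3→2 − 2×1→0
Count of 3: 2

2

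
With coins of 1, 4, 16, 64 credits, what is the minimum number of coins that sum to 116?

5

Use the largest denomination that fits, subtract, and repeat.
116 − 1×64→52 − 3×16→4 − 1×4→0
Total coins = 1 + 3 + 1 = 5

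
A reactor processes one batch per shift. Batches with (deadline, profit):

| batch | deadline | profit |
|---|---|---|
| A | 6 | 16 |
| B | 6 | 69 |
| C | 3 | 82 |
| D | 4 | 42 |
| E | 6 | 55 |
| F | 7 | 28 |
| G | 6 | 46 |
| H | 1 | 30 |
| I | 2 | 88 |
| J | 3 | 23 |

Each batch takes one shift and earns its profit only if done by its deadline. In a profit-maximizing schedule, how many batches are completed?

7

Sort by profit descending; place each in the latest free slot ≤ its deadline.
Profit order: I=88 C=82 B=69 E=55 G=46 D=42 H=30 F=28 J=23 A=16
Assign: I→slot 2, C→slot 3, B→slot 6, E→slot 5, G→slot 4, D→slot 1, H skipped, F→slot 7, J skipped, A skipped.
Slots: [1:D] [2:I] [3:C] [4:G] [5:E] [6:B] [7:F]
7 of 10 scheduled.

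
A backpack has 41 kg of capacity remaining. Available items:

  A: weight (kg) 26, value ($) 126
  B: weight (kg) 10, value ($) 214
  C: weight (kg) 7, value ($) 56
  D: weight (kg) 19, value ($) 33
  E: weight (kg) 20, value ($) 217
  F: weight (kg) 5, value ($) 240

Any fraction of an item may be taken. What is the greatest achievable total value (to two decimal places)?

719.00

Sort by value per unit weight and fill in that order.
Ratios (sorted): F 48.00, B 21.40, E 10.85, C 8.00, A 4.85, D 1.74
take F (5 @ 240); take B (10 @ 214); take E (20 @ 217); take 6/7 of C → 48.00. Capacity used 41/41.
Total value = 719.00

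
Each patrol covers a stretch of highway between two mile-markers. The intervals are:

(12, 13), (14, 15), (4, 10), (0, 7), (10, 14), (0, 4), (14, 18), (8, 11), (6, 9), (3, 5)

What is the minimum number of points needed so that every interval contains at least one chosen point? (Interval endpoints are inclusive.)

4

Sort by right endpoint; whenever an interval is uncovered, place a point at its right end.
Sorted: [0,4] [3,5] [0,7] [6,9] [4,10] [8,11] [12,13] [10,14] [14,15] [14,18]
{[0,4],[3,5],[0,7]} hit by 4; {[6,9],[4,10],[8,11]} hit by 9; {[12,13],[10,14]} hit by 13; {[14,15],[14,18]} hit by 15.
Points: 4, 9, 13, 15 (4 total).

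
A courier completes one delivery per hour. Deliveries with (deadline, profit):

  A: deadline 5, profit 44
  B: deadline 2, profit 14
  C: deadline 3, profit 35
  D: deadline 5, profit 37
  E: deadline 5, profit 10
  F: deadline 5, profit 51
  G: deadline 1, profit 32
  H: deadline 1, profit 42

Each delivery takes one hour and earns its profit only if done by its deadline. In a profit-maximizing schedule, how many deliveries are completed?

Take jobs in profit order; each goes to the latest open slot no later than its deadline.
By profit: F(d5,51), A(d5,44), H(d1,42), D(d5,37), C(d3,35), G(d1,32), B(d2,14), E(d5,10)
F→slot 5; A→slot 4; H→slot 1; D→slot 3; C→slot 2; G skipped; B skipped; E skipped.
5 of 8 scheduled.

5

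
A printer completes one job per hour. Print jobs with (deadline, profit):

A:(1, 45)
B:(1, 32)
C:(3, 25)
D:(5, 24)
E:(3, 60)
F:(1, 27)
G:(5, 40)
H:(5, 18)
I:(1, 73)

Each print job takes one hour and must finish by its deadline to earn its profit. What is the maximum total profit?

222

Sort by profit descending; place each in the latest free slot ≤ its deadline.
By profit: I(d1,73), E(d3,60), A(d1,45), G(d5,40), B(d1,32), F(d1,27), C(d3,25), D(d5,24), H(d5,18)
I→slot 1; E→slot 3; A skipped; G→slot 5; B skipped; F skipped; C→slot 2; D→slot 4; H skipped.
Profit = 73 + 25 + 60 + 24 + 40 = 222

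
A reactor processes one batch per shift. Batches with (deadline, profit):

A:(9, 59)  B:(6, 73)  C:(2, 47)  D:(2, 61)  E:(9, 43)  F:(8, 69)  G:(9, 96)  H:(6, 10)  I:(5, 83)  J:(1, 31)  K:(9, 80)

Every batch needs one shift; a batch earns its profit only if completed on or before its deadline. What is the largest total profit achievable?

611

Take jobs in profit order; each goes to the latest open slot no later than its deadline.
Profit order: G=96 I=83 K=80 B=73 F=69 D=61 A=59 C=47 E=43 J=31 H=10
Assign: G→slot 9, I→slot 5, K→slot 8, B→slot 6, F→slot 7, D→slot 2, A→slot 4, C→slot 1, E→slot 3, J skipped, H skipped.
Slots: [1:C] [2:D] [3:E] [4:A] [5:I] [6:B] [7:F] [8:K] [9:G]
Profit = 47 + 61 + 43 + 59 + 83 + 73 + 69 + 80 + 96 = 611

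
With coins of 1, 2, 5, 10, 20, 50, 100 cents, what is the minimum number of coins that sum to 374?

Greedy: take as many of the largest coin as possible, then repeat with the remainder.
374 − 3×100→74 − 1×50→24 − 1×20→4 − 2×2→0
Total coins = 3 + 1 + 1 + 2 = 7

7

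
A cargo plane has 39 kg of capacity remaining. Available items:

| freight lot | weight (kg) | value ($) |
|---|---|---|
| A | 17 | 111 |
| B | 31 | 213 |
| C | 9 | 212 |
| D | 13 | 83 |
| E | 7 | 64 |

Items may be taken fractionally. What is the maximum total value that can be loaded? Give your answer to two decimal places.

Sort by value per unit weight and fill in that order.
Ratios (sorted): C 23.56, E 9.14, B 6.87, A 6.53, D 6.38
take C (9 @ 212); take E (7 @ 64); take 23/31 of B → 158.03. Capacity used 39/39.
Total value = 434.03

434.03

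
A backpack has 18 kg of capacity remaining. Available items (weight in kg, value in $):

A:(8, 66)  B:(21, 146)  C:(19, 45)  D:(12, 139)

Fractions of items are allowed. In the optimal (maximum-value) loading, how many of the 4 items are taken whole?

1

Greedy by value/weight ratio, highest first.
Order: D (139/12=11.58) > A (66/8=8.25) > B (146/21=6.95) > C (45/19=2.37)
Fill: take D (12 @ 139) → take 6/8 of A → 49.50; 18/18 used.
1 item(s) taken whole; one partial (take 6/8 of A).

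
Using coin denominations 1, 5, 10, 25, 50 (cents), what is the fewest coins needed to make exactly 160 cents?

4

Use the largest denomination that fits, subtract, and repeat.
160 − 3×50→10 − 1×10→0
Total coins = 3 + 1 = 4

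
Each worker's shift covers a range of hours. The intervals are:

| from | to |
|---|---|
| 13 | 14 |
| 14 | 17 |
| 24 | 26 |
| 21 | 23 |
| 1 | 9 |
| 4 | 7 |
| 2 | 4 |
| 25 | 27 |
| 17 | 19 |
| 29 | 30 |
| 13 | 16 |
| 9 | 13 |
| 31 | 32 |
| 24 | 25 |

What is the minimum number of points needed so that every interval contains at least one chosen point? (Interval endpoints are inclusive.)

7

Sort by right endpoint; whenever an interval is uncovered, place a point at its right end.
By right end: [2,4]  [4,7]  [1,9]  [9,13]  [13,14]  [13,16]  [14,17]  [17,19]  [21,23]  [24,25]  [24,26]  [25,27]  [29,30]  [31,32]
[2,4] uncovered → point at 4; [9,13] uncovered → point at 13; [14,17] uncovered → point at 17; [21,23] uncovered → point at 23; [24,25] uncovered → point at 25; [29,30] uncovered → point at 30; [31,32] uncovered → point at 32.
Points: 4, 13, 17, 23, 25, 30, 32 (7 total).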